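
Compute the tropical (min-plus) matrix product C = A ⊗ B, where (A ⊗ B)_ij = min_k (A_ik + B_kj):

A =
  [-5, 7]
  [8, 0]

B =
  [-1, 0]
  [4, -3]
A ⊗ B =
  [-6, -5]
  [4, -3]

Apply the min-plus product entry-by-entry:
  C[0][0] = min over k of (A[0][0] + B[0][0] = -5 + -1 = -6, A[0][1] + B[1][0] = 7 + 4 = 11) = -6 (attained at k = 0)
  C[0][1] = min over k of (A[0][0] + B[0][1] = -5 + 0 = -5, A[0][1] + B[1][1] = 7 + -3 = 4) = -5 (attained at k = 0)
  C[1][0] = min over k of (A[1][0] + B[0][0] = 8 + -1 = 7, A[1][1] + B[1][0] = 0 + 4 = 4) = 4 (attained at k = 1)
  C[1][1] = min over k of (A[1][0] + B[0][1] = 8 + 0 = 8, A[1][1] + B[1][1] = 0 + -3 = -3) = -3 (attained at k = 1)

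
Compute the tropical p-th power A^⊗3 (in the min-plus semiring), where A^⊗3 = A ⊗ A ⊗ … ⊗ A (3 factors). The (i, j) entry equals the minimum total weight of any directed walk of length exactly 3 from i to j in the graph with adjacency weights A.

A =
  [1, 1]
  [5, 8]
A^⊗3 =
  [3, 3]
  [7, 7]

Each entry (A^⊗3)_ij equals the minimum over all length-3 walks i = v_0 → v_1 → … → v_3 = j of Σ_t A[v_t][v_{t+1}]. For example, for (i, j) = (0, 1) we minimise over 4 possible intermediate vertex sequences; the minimum is 3, attained along the walk 0 → 0 → 0 → 1.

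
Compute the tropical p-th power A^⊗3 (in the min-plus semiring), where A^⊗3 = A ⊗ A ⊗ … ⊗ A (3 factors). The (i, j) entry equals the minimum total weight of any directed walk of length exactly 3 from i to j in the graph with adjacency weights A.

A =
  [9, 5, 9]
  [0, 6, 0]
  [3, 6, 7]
A^⊗3 =
  [8, 10, 11]
  [5, 8, 5]
  [8, 11, 8]

Each entry (A^⊗3)_ij equals the minimum over all length-3 walks i = v_0 → v_1 → … → v_3 = j of Σ_t A[v_t][v_{t+1}]. For example, for (i, j) = (0, 2) we minimise over 9 possible intermediate vertex sequences; the minimum is 11, attained along the walk 0 → 1 → 1 → 2.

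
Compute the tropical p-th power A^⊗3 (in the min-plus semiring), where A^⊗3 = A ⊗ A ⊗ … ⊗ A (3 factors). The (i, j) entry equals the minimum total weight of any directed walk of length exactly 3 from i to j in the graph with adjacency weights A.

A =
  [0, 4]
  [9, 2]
A^⊗3 =
  [0, 4]
  [9, 6]

Each entry (A^⊗3)_ij equals the minimum over all length-3 walks i = v_0 → v_1 → … → v_3 = j of Σ_t A[v_t][v_{t+1}]. For example, for (i, j) = (0, 1) we minimise over 4 possible intermediate vertex sequences; the minimum is 4, attained along the walk 0 → 0 → 0 → 1.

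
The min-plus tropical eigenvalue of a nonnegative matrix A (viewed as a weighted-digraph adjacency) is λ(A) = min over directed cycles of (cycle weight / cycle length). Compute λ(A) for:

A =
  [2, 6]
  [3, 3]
λ(A) = 2

Enumerate directed cycles and compute their means (weight / length). Sample:
  cycle 0 → 0: weight = 2, length = 1, mean = 2/1 ≈ 2.000
  cycle 1 → 1: weight = 3, length = 1, mean = 3/1 ≈ 3.000
  cycle 0 → 1 → 0: weight = 9, length = 2, mean = 9/2 ≈ 4.500
  cycle 1 → 0 → 1: weight = 9, length = 2, mean = 9/2 ≈ 4.500
Minimum mean = 2.000, attained e.g. along the cycle 0 → 0 with weight 2 and length 1. So λ(A) = 2/1 = 2.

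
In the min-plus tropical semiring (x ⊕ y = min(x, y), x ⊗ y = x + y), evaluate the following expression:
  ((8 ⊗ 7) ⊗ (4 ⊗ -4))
((8 ⊗ 7) ⊗ (4 ⊗ -4)) = 15

Expand innermost to outermost. Recall ⊕ takes the minimum of its arguments and ⊗ takes their sum. Working out the expression ((8 ⊗ 7) ⊗ (4 ⊗ -4)) gives 15.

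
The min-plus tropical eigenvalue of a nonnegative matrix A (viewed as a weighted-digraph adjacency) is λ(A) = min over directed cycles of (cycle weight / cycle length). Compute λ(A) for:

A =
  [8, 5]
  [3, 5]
λ(A) = 4

Enumerate directed cycles and compute their means (weight / length). Sample:
  cycle 0 → 0: weight = 8, length = 1, mean = 8/1 ≈ 8.000
  cycle 1 → 1: weight = 5, length = 1, mean = 5/1 ≈ 5.000
  cycle 0 → 1 → 0: weight = 8, length = 2, mean = 8/2 ≈ 4.000
  cycle 1 → 0 → 1: weight = 8, length = 2, mean = 8/2 ≈ 4.000
Minimum mean = 4.000, attained e.g. along the cycle 0 → 1 → 0 with weight 8 and length 2. So λ(A) = 8/2 = 4.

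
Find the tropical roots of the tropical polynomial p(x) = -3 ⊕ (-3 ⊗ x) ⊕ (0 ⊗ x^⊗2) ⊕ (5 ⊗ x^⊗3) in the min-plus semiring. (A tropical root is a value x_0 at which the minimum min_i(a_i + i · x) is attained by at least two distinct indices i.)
Roots: {-5, -3, 0}

Each tropical root is a break point of the lower envelope of the lines y = a_i + i · x (there are 4 lines, with slopes 0, 1, ..., 3). Only the lines that attain the minimum somewhere contribute to roots; other lines are dominated. Here the surviving (envelope) indices are i = 3, i = 2, i = 1, i = 0.
Intersections between consecutive envelope lines give the roots: for adjacent envelope indices i < j the intersection is x = (a_i − a_j) / (j − i). Reading off the sorted break points: {-5, -3, 0}.
Verification: at each break x_0, at least two indices attain the minimum of min_i(a_i + i · x_0).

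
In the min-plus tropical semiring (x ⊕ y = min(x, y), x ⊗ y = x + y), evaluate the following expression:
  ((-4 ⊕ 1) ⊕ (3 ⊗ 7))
((-4 ⊕ 1) ⊕ (3 ⊗ 7)) = -4

Expand innermost to outermost. Recall ⊕ takes the minimum of its arguments and ⊗ takes their sum. Working out the expression ((-4 ⊕ 1) ⊕ (3 ⊗ 7)) gives -4.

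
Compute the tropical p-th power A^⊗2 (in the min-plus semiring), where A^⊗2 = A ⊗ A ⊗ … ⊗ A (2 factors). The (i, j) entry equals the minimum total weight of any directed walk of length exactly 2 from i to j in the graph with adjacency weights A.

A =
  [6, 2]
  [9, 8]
A^⊗2 =
  [11, 8]
  [15, 11]

Each entry (A^⊗2)_ij equals the minimum over all length-2 walks i = v_0 → v_1 → … → v_2 = j of Σ_t A[v_t][v_{t+1}]. For example, for (i, j) = (0, 1) we minimise over 2 possible intermediate vertex sequences; the minimum is 8, attained along the walk 0 → 0 → 1.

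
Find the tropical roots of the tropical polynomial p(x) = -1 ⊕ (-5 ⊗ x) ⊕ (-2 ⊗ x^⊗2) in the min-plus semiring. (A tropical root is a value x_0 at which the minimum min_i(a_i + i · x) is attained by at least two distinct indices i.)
Roots: {-3, 4}

Each tropical root is a break point of the lower envelope of the lines y = a_i + i · x (there are 3 lines, with slopes 0, 1, ..., 2). Only the lines that attain the minimum somewhere contribute to roots; other lines are dominated. Here the surviving (envelope) indices are i = 2, i = 1, i = 0.
Intersections between consecutive envelope lines give the roots: for adjacent envelope indices i < j the intersection is x = (a_i − a_j) / (j − i). Reading off the sorted break points: {-3, 4}.
Verification: at each break x_0, at least two indices attain the minimum of min_i(a_i + i · x_0).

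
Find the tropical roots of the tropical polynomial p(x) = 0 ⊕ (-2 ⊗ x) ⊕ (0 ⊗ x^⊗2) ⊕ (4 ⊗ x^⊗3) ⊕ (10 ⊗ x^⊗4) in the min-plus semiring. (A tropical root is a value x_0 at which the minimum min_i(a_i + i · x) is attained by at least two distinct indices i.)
Roots: {-6, -4, -2, 2}

Each tropical root is a break point of the lower envelope of the lines y = a_i + i · x (there are 5 lines, with slopes 0, 1, ..., 4). Only the lines that attain the minimum somewhere contribute to roots; other lines are dominated. Here the surviving (envelope) indices are i = 4, i = 3, i = 2, i = 1, i = 0.
Intersections between consecutive envelope lines give the roots: for adjacent envelope indices i < j the intersection is x = (a_i − a_j) / (j − i). Reading off the sorted break points: {-6, -4, -2, 2}.
Verification: at each break x_0, at least two indices attain the minimum of min_i(a_i + i · x_0).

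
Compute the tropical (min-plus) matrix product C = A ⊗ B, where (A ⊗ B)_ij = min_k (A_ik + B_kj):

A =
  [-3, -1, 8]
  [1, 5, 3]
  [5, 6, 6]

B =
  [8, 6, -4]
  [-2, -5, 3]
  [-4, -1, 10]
A ⊗ B =
  [-3, -6, -7]
  [-1, 0, -3]
  [2, 1, 1]

Apply the min-plus product entry-by-entry:
  C[0][0] = min over k of (A[0][0] + B[0][0] = -3 + 8 = 5, A[0][1] + B[1][0] = -1 + -2 = -3, A[0][2] + B[2][0] = 8 + -4 = 4) = -3 (attained at k = 1)
  C[0][1] = min over k of (A[0][0] + B[0][1] = -3 + 6 = 3, A[0][1] + B[1][1] = -1 + -5 = -6, A[0][2] + B[2][1] = 8 + -1 = 7) = -6 (attained at k = 1)
  C[0][2] = min over k of (A[0][0] + B[0][2] = -3 + -4 = -7, A[0][1] + B[1][2] = -1 + 3 = 2, A[0][2] + B[2][2] = 8 + 10 = 18) = -7 (attained at k = 0)
  C[1][0] = min over k of (A[1][0] + B[0][0] = 1 + 8 = 9, A[1][1] + B[1][0] = 5 + -2 = 3, A[1][2] + B[2][0] = 3 + -4 = -1) = -1 (attained at k = 2)
  C[1][1] = min over k of (A[1][0] + B[0][1] = 1 + 6 = 7, A[1][1] + B[1][1] = 5 + -5 = 0, A[1][2] + B[2][1] = 3 + -1 = 2) = 0 (attained at k = 1)
  C[1][2] = min over k of (A[1][0] + B[0][2] = 1 + -4 = -3, A[1][1] + B[1][2] = 5 + 3 = 8, A[1][2] + B[2][2] = 3 + 10 = 13) = -3 (attained at k = 0)
  C[2][0] = min over k of (A[2][0] + B[0][0] = 5 + 8 = 13, A[2][1] + B[1][0] = 6 + -2 = 4, A[2][2] + B[2][0] = 6 + -4 = 2) = 2 (attained at k = 2)
  C[2][1] = min over k of (A[2][0] + B[0][1] = 5 + 6 = 11, A[2][1] + B[1][1] = 6 + -5 = 1, A[2][2] + B[2][1] = 6 + -1 = 5) = 1 (attained at k = 1)
  C[2][2] = min over k of (A[2][0] + B[0][2] = 5 + -4 = 1, A[2][1] + B[1][2] = 6 + 3 = 9, A[2][2] + B[2][2] = 6 + 10 = 16) = 1 (attained at k = 0)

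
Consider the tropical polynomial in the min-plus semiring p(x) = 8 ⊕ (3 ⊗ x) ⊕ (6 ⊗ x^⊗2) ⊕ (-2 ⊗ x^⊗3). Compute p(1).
p(1) = 1

A tropical monomial a ⊗ x^⊗i evaluates to a + i · x. Evaluating each term at x = 1:
  Term 0 contributes 8 + 0 · 1 = 8
  Term 1 contributes 3 + 1 · 1 = 4
  Term 2 contributes 6 + 2 · 1 = 8
  Term 3 contributes -2 + 3 · 1 = 1
p(1) = ⊕ of these = min[8, 4, 8, 1] = 1.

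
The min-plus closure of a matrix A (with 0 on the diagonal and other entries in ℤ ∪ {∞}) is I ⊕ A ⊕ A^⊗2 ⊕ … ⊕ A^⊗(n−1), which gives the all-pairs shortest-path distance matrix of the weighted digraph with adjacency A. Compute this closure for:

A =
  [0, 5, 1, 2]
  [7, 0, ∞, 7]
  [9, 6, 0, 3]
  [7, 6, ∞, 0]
Closure =
  [0, 5, 1, 2]
  [7, 0, 8, 7]
  [9, 6, 0, 3]
  [7, 6, 8, 0]

This is the Floyd-Warshall all-pairs shortest-path computation. For each intermediate vertex k = 0, 1, …, 3, update dist[i][j] ← min(dist[i][j], dist[i][k] + dist[k][j]). The final matrix gives, for each (i, j), the minimum total weight of any directed path from i to j (possibly empty when i = j).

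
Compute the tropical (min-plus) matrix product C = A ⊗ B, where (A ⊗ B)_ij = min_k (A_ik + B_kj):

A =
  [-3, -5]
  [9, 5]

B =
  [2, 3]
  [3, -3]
A ⊗ B =
  [-2, -8]
  [8, 2]

Apply the min-plus product entry-by-entry:
  C[0][0] = min over k of (A[0][0] + B[0][0] = -3 + 2 = -1, A[0][1] + B[1][0] = -5 + 3 = -2) = -2 (attained at k = 1)
  C[0][1] = min over k of (A[0][0] + B[0][1] = -3 + 3 = 0, A[0][1] + B[1][1] = -5 + -3 = -8) = -8 (attained at k = 1)
  C[1][0] = min over k of (A[1][0] + B[0][0] = 9 + 2 = 11, A[1][1] + B[1][0] = 5 + 3 = 8) = 8 (attained at k = 1)
  C[1][1] = min over k of (A[1][0] + B[0][1] = 9 + 3 = 12, A[1][1] + B[1][1] = 5 + -3 = 2) = 2 (attained at k = 1)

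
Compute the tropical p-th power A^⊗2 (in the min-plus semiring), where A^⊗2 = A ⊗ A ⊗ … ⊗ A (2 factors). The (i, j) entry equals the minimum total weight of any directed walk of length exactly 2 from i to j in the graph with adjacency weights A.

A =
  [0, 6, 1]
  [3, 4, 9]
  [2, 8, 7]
A^⊗2 =
  [0, 6, 1]
  [3, 8, 4]
  [2, 8, 3]

Each entry (A^⊗2)_ij equals the minimum over all length-2 walks i = v_0 → v_1 → … → v_2 = j of Σ_t A[v_t][v_{t+1}]. For example, for (i, j) = (0, 2) we minimise over 3 possible intermediate vertex sequences; the minimum is 1, attained along the walk 0 → 0 → 2.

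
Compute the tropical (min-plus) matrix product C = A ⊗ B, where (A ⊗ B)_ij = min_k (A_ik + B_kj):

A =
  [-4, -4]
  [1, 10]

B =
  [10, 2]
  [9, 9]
A ⊗ B =
  [5, -2]
  [11, 3]

Apply the min-plus product entry-by-entry:
  C[0][0] = min over k of (A[0][0] + B[0][0] = -4 + 10 = 6, A[0][1] + B[1][0] = -4 + 9 = 5) = 5 (attained at k = 1)
  C[0][1] = min over k of (A[0][0] + B[0][1] = -4 + 2 = -2, A[0][1] + B[1][1] = -4 + 9 = 5) = -2 (attained at k = 0)
  C[1][0] = min over k of (A[1][0] + B[0][0] = 1 + 10 = 11, A[1][1] + B[1][0] = 10 + 9 = 19) = 11 (attained at k = 0)
  C[1][1] = min over k of (A[1][0] + B[0][1] = 1 + 2 = 3, A[1][1] + B[1][1] = 10 + 9 = 19) = 3 (attained at k = 0)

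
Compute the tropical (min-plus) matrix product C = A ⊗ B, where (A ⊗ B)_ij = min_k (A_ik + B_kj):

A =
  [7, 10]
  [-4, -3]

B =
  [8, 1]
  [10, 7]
A ⊗ B =
  [15, 8]
  [4, -3]

Apply the min-plus product entry-by-entry:
  C[0][0] = min over k of (A[0][0] + B[0][0] = 7 + 8 = 15, A[0][1] + B[1][0] = 10 + 10 = 20) = 15 (attained at k = 0)
  C[0][1] = min over k of (A[0][0] + B[0][1] = 7 + 1 = 8, A[0][1] + B[1][1] = 10 + 7 = 17) = 8 (attained at k = 0)
  C[1][0] = min over k of (A[1][0] + B[0][0] = -4 + 8 = 4, A[1][1] + B[1][0] = -3 + 10 = 7) = 4 (attained at k = 0)
  C[1][1] = min over k of (A[1][0] + B[0][1] = -4 + 1 = -3, A[1][1] + B[1][1] = -3 + 7 = 4) = -3 (attained at k = 0)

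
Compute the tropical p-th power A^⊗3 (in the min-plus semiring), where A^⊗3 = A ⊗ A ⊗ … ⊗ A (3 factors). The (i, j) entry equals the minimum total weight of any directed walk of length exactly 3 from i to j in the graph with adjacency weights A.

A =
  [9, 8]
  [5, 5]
A^⊗3 =
  [18, 18]
  [15, 15]

Each entry (A^⊗3)_ij equals the minimum over all length-3 walks i = v_0 → v_1 → … → v_3 = j of Σ_t A[v_t][v_{t+1}]. For example, for (i, j) = (0, 1) we minimise over 4 possible intermediate vertex sequences; the minimum is 18, attained along the walk 0 → 1 → 1 → 1.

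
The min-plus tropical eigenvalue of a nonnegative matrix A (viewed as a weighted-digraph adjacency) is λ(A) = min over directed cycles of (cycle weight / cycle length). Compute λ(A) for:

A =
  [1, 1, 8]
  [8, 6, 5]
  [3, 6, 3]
λ(A) = 1

Enumerate directed cycles and compute their means (weight / length). Sample:
  cycle 0 → 0: weight = 1, length = 1, mean = 1/1 ≈ 1.000
  cycle 1 → 1: weight = 6, length = 1, mean = 6/1 ≈ 6.000
  cycle 2 → 2: weight = 3, length = 1, mean = 3/1 ≈ 3.000
  cycle 0 → 1 → 0: weight = 9, length = 2, mean = 9/2 ≈ 4.500
  cycle 0 → 2 → 0: weight = 11, length = 2, mean = 11/2 ≈ 5.500
  cycle 1 → 0 → 1: weight = 9, length = 2, mean = 9/2 ≈ 4.500
Minimum mean = 1.000, attained e.g. along the cycle 0 → 0 with weight 1 and length 1. So λ(A) = 1/1 = 1.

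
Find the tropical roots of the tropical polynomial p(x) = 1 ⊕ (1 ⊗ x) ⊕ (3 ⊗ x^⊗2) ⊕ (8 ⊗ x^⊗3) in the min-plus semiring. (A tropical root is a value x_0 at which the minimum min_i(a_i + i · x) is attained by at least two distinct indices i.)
Roots: {-5, -2, 0}

Each tropical root is a break point of the lower envelope of the lines y = a_i + i · x (there are 4 lines, with slopes 0, 1, ..., 3). Only the lines that attain the minimum somewhere contribute to roots; other lines are dominated. Here the surviving (envelope) indices are i = 3, i = 2, i = 1, i = 0.
Intersections between consecutive envelope lines give the roots: for adjacent envelope indices i < j the intersection is x = (a_i − a_j) / (j − i). Reading off the sorted break points: {-5, -2, 0}.
Verification: at each break x_0, at least two indices attain the minimum of min_i(a_i + i · x_0).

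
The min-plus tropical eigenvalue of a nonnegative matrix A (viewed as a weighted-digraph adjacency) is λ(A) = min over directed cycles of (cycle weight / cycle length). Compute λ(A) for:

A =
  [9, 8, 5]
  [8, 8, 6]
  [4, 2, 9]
λ(A) = 4

Enumerate directed cycles and compute their means (weight / length). Sample:
  cycle 0 → 0: weight = 9, length = 1, mean = 9/1 ≈ 9.000
  cycle 1 → 1: weight = 8, length = 1, mean = 8/1 ≈ 8.000
  cycle 2 → 2: weight = 9, length = 1, mean = 9/1 ≈ 9.000
  cycle 0 → 1 → 0: weight = 16, length = 2, mean = 16/2 ≈ 8.000
  cycle 0 → 2 → 0: weight = 9, length = 2, mean = 9/2 ≈ 4.500
  cycle 1 → 0 → 1: weight = 16, length = 2, mean = 16/2 ≈ 8.000
Minimum mean = 4.000, attained e.g. along the cycle 1 → 2 → 1 with weight 8 and length 2. So λ(A) = 8/2 = 4.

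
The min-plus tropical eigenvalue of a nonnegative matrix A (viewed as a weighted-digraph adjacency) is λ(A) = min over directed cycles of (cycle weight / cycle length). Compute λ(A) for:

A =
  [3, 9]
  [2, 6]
λ(A) = 3

Enumerate directed cycles and compute their means (weight / length). Sample:
  cycle 0 → 0: weight = 3, length = 1, mean = 3/1 ≈ 3.000
  cycle 1 → 1: weight = 6, length = 1, mean = 6/1 ≈ 6.000
  cycle 0 → 1 → 0: weight = 11, length = 2, mean = 11/2 ≈ 5.500
  cycle 1 → 0 → 1: weight = 11, length = 2, mean = 11/2 ≈ 5.500
Minimum mean = 3.000, attained e.g. along the cycle 0 → 0 with weight 3 and length 1. So λ(A) = 3/1 = 3.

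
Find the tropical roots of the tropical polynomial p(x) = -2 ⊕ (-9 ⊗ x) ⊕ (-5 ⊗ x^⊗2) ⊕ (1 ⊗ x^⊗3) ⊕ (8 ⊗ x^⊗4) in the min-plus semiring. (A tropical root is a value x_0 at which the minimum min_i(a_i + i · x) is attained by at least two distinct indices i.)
Roots: {-7, -6, -4, 7}

Each tropical root is a break point of the lower envelope of the lines y = a_i + i · x (there are 5 lines, with slopes 0, 1, ..., 4). Only the lines that attain the minimum somewhere contribute to roots; other lines are dominated. Here the surviving (envelope) indices are i = 4, i = 3, i = 2, i = 1, i = 0.
Intersections between consecutive envelope lines give the roots: for adjacent envelope indices i < j the intersection is x = (a_i − a_j) / (j − i). Reading off the sorted break points: {-7, -6, -4, 7}.
Verification: at each break x_0, at least two indices attain the minimum of min_i(a_i + i · x_0).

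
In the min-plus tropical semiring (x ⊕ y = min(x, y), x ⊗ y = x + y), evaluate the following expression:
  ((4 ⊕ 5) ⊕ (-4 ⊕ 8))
((4 ⊕ 5) ⊕ (-4 ⊕ 8)) = -4

Expand innermost to outermost. Recall ⊕ takes the minimum of its arguments and ⊗ takes their sum. Working out the expression ((4 ⊕ 5) ⊕ (-4 ⊕ 8)) gives -4.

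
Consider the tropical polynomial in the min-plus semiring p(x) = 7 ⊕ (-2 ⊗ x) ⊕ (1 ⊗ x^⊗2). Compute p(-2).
p(-2) = -4

A tropical monomial a ⊗ x^⊗i evaluates to a + i · x. Evaluating each term at x = -2:
  Term 0 contributes 7 + 0 · -2 = 7
  Term 1 contributes -2 + 1 · -2 = -4
  Term 2 contributes 1 + 2 · -2 = -3
p(-2) = ⊕ of these = min[7, -4, -3] = -4.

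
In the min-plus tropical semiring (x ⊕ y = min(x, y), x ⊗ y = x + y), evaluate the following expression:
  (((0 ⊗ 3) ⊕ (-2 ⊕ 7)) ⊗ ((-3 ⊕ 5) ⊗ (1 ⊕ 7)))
(((0 ⊗ 3) ⊕ (-2 ⊕ 7)) ⊗ ((-3 ⊕ 5) ⊗ (1 ⊕ 7))) = -4

Expand innermost to outermost. Recall ⊕ takes the minimum of its arguments and ⊗ takes their sum. Working out the expression (((0 ⊗ 3) ⊕ (-2 ⊕ 7)) ⊗ ((-3 ⊕ 5) ⊗ (1 ⊕ 7))) gives -4.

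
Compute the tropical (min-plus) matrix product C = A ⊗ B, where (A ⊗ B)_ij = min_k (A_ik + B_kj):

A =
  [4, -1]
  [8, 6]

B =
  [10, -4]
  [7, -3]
A ⊗ B =
  [6, -4]
  [13, 3]

Apply the min-plus product entry-by-entry:
  C[0][0] = min over k of (A[0][0] + B[0][0] = 4 + 10 = 14, A[0][1] + B[1][0] = -1 + 7 = 6) = 6 (attained at k = 1)
  C[0][1] = min over k of (A[0][0] + B[0][1] = 4 + -4 = 0, A[0][1] + B[1][1] = -1 + -3 = -4) = -4 (attained at k = 1)
  C[1][0] = min over k of (A[1][0] + B[0][0] = 8 + 10 = 18, A[1][1] + B[1][0] = 6 + 7 = 13) = 13 (attained at k = 1)
  C[1][1] = min over k of (A[1][0] + B[0][1] = 8 + -4 = 4, A[1][1] + B[1][1] = 6 + -3 = 3) = 3 (attained at k = 1)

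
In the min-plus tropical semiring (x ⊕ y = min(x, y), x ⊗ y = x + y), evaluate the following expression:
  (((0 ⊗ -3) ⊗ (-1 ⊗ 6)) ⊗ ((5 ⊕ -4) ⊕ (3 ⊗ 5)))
(((0 ⊗ -3) ⊗ (-1 ⊗ 6)) ⊗ ((5 ⊕ -4) ⊕ (3 ⊗ 5))) = -2

Expand innermost to outermost. Recall ⊕ takes the minimum of its arguments and ⊗ takes their sum. Working out the expression (((0 ⊗ -3) ⊗ (-1 ⊗ 6)) ⊗ ((5 ⊕ -4) ⊕ (3 ⊗ 5))) gives -2.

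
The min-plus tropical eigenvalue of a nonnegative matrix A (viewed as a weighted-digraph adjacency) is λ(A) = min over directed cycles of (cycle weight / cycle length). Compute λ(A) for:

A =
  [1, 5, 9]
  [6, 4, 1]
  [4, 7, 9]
λ(A) = 1

Enumerate directed cycles and compute their means (weight / length). Sample:
  cycle 0 → 0: weight = 1, length = 1, mean = 1/1 ≈ 1.000
  cycle 1 → 1: weight = 4, length = 1, mean = 4/1 ≈ 4.000
  cycle 2 → 2: weight = 9, length = 1, mean = 9/1 ≈ 9.000
  cycle 0 → 1 → 0: weight = 11, length = 2, mean = 11/2 ≈ 5.500
  cycle 0 → 2 → 0: weight = 13, length = 2, mean = 13/2 ≈ 6.500
  cycle 1 → 0 → 1: weight = 11, length = 2, mean = 11/2 ≈ 5.500
Minimum mean = 1.000, attained e.g. along the cycle 0 → 0 with weight 1 and length 1. So λ(A) = 1/1 = 1.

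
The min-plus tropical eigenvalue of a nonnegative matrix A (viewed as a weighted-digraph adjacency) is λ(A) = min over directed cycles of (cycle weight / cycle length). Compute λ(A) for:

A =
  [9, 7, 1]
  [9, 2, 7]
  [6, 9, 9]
λ(A) = 2

Enumerate directed cycles and compute their means (weight / length). Sample:
  cycle 0 → 0: weight = 9, length = 1, mean = 9/1 ≈ 9.000
  cycle 1 → 1: weight = 2, length = 1, mean = 2/1 ≈ 2.000
  cycle 2 → 2: weight = 9, length = 1, mean = 9/1 ≈ 9.000
  cycle 0 → 1 → 0: weight = 16, length = 2, mean = 16/2 ≈ 8.000
  cycle 0 → 2 → 0: weight = 7, length = 2, mean = 7/2 ≈ 3.500
  cycle 1 → 0 → 1: weight = 16, length = 2, mean = 16/2 ≈ 8.000
Minimum mean = 2.000, attained e.g. along the cycle 1 → 1 with weight 2 and length 1. So λ(A) = 2/1 = 2.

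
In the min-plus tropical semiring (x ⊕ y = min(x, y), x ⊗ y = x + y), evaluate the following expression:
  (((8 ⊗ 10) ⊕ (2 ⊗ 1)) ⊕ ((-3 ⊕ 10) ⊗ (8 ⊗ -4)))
(((8 ⊗ 10) ⊕ (2 ⊗ 1)) ⊕ ((-3 ⊕ 10) ⊗ (8 ⊗ -4))) = 1

Expand innermost to outermost. Recall ⊕ takes the minimum of its arguments and ⊗ takes their sum. Working out the expression (((8 ⊗ 10) ⊕ (2 ⊗ 1)) ⊕ ((-3 ⊕ 10) ⊗ (8 ⊗ -4))) gives 1.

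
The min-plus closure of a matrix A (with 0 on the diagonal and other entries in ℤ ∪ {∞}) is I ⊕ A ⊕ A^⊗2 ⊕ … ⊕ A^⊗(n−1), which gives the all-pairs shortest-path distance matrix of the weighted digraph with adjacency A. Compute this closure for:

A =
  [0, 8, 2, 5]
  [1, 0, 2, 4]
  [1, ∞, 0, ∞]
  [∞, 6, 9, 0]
Closure =
  [0, 8, 2, 5]
  [1, 0, 2, 4]
  [1, 9, 0, 6]
  [7, 6, 8, 0]

This is the Floyd-Warshall all-pairs shortest-path computation. For each intermediate vertex k = 0, 1, …, 3, update dist[i][j] ← min(dist[i][j], dist[i][k] + dist[k][j]). The final matrix gives, for each (i, j), the minimum total weight of any directed path from i to j (possibly empty when i = j).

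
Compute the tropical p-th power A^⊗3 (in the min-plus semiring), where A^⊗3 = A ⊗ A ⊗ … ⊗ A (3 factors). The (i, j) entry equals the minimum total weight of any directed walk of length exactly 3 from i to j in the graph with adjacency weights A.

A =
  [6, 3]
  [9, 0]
A^⊗3 =
  [12, 3]
  [9, 0]

Each entry (A^⊗3)_ij equals the minimum over all length-3 walks i = v_0 → v_1 → … → v_3 = j of Σ_t A[v_t][v_{t+1}]. For example, for (i, j) = (0, 1) we minimise over 4 possible intermediate vertex sequences; the minimum is 3, attained along the walk 0 → 1 → 1 → 1.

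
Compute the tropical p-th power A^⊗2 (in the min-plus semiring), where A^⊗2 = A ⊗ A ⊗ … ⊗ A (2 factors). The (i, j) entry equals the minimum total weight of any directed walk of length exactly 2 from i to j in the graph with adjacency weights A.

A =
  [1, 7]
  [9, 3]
A^⊗2 =
  [2, 8]
  [10, 6]

Each entry (A^⊗2)_ij equals the minimum over all length-2 walks i = v_0 → v_1 → … → v_2 = j of Σ_t A[v_t][v_{t+1}]. For example, for (i, j) = (0, 1) we minimise over 2 possible intermediate vertex sequences; the minimum is 8, attained along the walk 0 → 0 → 1.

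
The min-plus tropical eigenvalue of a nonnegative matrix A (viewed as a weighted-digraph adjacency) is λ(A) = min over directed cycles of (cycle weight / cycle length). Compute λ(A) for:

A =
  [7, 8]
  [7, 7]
λ(A) = 7

Enumerate directed cycles and compute their means (weight / length). Sample:
  cycle 0 → 0: weight = 7, length = 1, mean = 7/1 ≈ 7.000
  cycle 1 → 1: weight = 7, length = 1, mean = 7/1 ≈ 7.000
  cycle 0 → 1 → 0: weight = 15, length = 2, mean = 15/2 ≈ 7.500
  cycle 1 → 0 → 1: weight = 15, length = 2, mean = 15/2 ≈ 7.500
Minimum mean = 7.000, attained e.g. along the cycle 0 → 0 with weight 7 and length 1. So λ(A) = 7/1 = 7.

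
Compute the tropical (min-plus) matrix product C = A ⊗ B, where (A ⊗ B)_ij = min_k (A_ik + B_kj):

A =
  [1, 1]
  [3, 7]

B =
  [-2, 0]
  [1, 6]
A ⊗ B =
  [-1, 1]
  [1, 3]

Apply the min-plus product entry-by-entry:
  C[0][0] = min over k of (A[0][0] + B[0][0] = 1 + -2 = -1, A[0][1] + B[1][0] = 1 + 1 = 2) = -1 (attained at k = 0)
  C[0][1] = min over k of (A[0][0] + B[0][1] = 1 + 0 = 1, A[0][1] + B[1][1] = 1 + 6 = 7) = 1 (attained at k = 0)
  C[1][0] = min over k of (A[1][0] + B[0][0] = 3 + -2 = 1, A[1][1] + B[1][0] = 7 + 1 = 8) = 1 (attained at k = 0)
  C[1][1] = min over k of (A[1][0] + B[0][1] = 3 + 0 = 3, A[1][1] + B[1][1] = 7 + 6 = 13) = 3 (attained at k = 0)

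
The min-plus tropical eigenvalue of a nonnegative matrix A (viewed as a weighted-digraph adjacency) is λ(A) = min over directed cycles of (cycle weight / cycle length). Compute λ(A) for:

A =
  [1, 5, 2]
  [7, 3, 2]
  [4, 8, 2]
λ(A) = 1

Enumerate directed cycles and compute their means (weight / length). Sample:
  cycle 0 → 0: weight = 1, length = 1, mean = 1/1 ≈ 1.000
  cycle 1 → 1: weight = 3, length = 1, mean = 3/1 ≈ 3.000
  cycle 2 → 2: weight = 2, length = 1, mean = 2/1 ≈ 2.000
  cycle 0 → 1 → 0: weight = 12, length = 2, mean = 12/2 ≈ 6.000
  cycle 0 → 2 → 0: weight = 6, length = 2, mean = 6/2 ≈ 3.000
  cycle 1 → 0 → 1: weight = 12, length = 2, mean = 12/2 ≈ 6.000
Minimum mean = 1.000, attained e.g. along the cycle 0 → 0 with weight 1 and length 1. So λ(A) = 1/1 = 1.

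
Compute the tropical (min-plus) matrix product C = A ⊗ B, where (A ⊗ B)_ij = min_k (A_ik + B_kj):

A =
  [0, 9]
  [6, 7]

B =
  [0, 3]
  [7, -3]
A ⊗ B =
  [0, 3]
  [6, 4]

Apply the min-plus product entry-by-entry:
  C[0][0] = min over k of (A[0][0] + B[0][0] = 0 + 0 = 0, A[0][1] + B[1][0] = 9 + 7 = 16) = 0 (attained at k = 0)
  C[0][1] = min over k of (A[0][0] + B[0][1] = 0 + 3 = 3, A[0][1] + B[1][1] = 9 + -3 = 6) = 3 (attained at k = 0)
  C[1][0] = min over k of (A[1][0] + B[0][0] = 6 + 0 = 6, A[1][1] + B[1][0] = 7 + 7 = 14) = 6 (attained at k = 0)
  C[1][1] = min over k of (A[1][0] + B[0][1] = 6 + 3 = 9, A[1][1] + B[1][1] = 7 + -3 = 4) = 4 (attained at k = 1)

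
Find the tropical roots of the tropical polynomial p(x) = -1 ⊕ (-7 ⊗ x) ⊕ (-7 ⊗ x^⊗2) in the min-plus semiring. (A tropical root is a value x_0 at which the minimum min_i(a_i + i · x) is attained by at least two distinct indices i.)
Roots: {0, 6}

Each tropical root is a break point of the lower envelope of the lines y = a_i + i · x (there are 3 lines, with slopes 0, 1, ..., 2). Only the lines that attain the minimum somewhere contribute to roots; other lines are dominated. Here the surviving (envelope) indices are i = 2, i = 1, i = 0.
Intersections between consecutive envelope lines give the roots: for adjacent envelope indices i < j the intersection is x = (a_i − a_j) / (j − i). Reading off the sorted break points: {0, 6}.
Verification: at each break x_0, at least two indices attain the minimum of min_i(a_i + i · x_0).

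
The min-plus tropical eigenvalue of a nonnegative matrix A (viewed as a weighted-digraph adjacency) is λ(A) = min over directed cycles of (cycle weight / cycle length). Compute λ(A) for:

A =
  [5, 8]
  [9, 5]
λ(A) = 5

Enumerate directed cycles and compute their means (weight / length). Sample:
  cycle 0 → 0: weight = 5, length = 1, mean = 5/1 ≈ 5.000
  cycle 1 → 1: weight = 5, length = 1, mean = 5/1 ≈ 5.000
  cycle 0 → 1 → 0: weight = 17, length = 2, mean = 17/2 ≈ 8.500
  cycle 1 → 0 → 1: weight = 17, length = 2, mean = 17/2 ≈ 8.500
Minimum mean = 5.000, attained e.g. along the cycle 0 → 0 with weight 5 and length 1. So λ(A) = 5/1 = 5.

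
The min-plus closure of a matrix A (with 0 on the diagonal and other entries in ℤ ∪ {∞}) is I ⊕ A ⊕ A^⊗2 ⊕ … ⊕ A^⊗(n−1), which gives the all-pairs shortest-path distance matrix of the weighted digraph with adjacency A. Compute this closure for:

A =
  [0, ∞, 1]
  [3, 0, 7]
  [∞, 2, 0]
Closure =
  [0, 3, 1]
  [3, 0, 4]
  [5, 2, 0]

This is the Floyd-Warshall all-pairs shortest-path computation. For each intermediate vertex k = 0, 1, …, 2, update dist[i][j] ← min(dist[i][j], dist[i][k] + dist[k][j]). The final matrix gives, for each (i, j), the minimum total weight of any directed path from i to j (possibly empty when i = j).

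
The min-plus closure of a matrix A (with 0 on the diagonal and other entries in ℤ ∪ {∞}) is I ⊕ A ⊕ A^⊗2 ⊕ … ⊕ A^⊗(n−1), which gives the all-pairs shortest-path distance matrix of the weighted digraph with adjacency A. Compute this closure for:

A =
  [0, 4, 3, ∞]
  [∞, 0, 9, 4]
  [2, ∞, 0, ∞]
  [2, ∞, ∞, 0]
Closure =
  [0, 4, 3, 8]
  [6, 0, 9, 4]
  [2, 6, 0, 10]
  [2, 6, 5, 0]

This is the Floyd-Warshall all-pairs shortest-path computation. For each intermediate vertex k = 0, 1, …, 3, update dist[i][j] ← min(dist[i][j], dist[i][k] + dist[k][j]). The final matrix gives, for each (i, j), the minimum total weight of any directed path from i to j (possibly empty when i = j).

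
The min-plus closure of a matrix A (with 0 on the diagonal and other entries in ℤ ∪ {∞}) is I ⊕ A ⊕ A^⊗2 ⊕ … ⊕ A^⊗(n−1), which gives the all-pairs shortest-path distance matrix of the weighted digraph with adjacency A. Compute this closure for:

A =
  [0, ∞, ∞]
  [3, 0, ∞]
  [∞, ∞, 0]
Closure =
  [0, ∞, ∞]
  [3, 0, ∞]
  [∞, ∞, 0]

This is the Floyd-Warshall all-pairs shortest-path computation. For each intermediate vertex k = 0, 1, …, 2, update dist[i][j] ← min(dist[i][j], dist[i][k] + dist[k][j]). The final matrix gives, for each (i, j), the minimum total weight of any directed path from i to j (possibly empty when i = j).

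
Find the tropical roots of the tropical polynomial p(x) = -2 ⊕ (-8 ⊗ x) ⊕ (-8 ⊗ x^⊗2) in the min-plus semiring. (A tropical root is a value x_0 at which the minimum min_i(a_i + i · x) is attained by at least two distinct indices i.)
Roots: {0, 6}

Each tropical root is a break point of the lower envelope of the lines y = a_i + i · x (there are 3 lines, with slopes 0, 1, ..., 2). Only the lines that attain the minimum somewhere contribute to roots; other lines are dominated. Here the surviving (envelope) indices are i = 2, i = 1, i = 0.
Intersections between consecutive envelope lines give the roots: for adjacent envelope indices i < j the intersection is x = (a_i − a_j) / (j − i). Reading off the sorted break points: {0, 6}.
Verification: at each break x_0, at least two indices attain the minimum of min_i(a_i + i · x_0).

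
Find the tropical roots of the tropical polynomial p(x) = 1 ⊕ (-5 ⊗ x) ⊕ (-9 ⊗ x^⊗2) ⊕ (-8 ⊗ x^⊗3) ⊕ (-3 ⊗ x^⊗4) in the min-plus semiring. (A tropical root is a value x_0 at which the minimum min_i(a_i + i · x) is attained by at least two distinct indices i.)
Roots: {-5, -1, 4, 6}

Each tropical root is a break point of the lower envelope of the lines y = a_i + i · x (there are 5 lines, with slopes 0, 1, ..., 4). Only the lines that attain the minimum somewhere contribute to roots; other lines are dominated. Here the surviving (envelope) indices are i = 4, i = 3, i = 2, i = 1, i = 0.
Intersections between consecutive envelope lines give the roots: for adjacent envelope indices i < j the intersection is x = (a_i − a_j) / (j − i). Reading off the sorted break points: {-5, -1, 4, 6}.
Verification: at each break x_0, at least two indices attain the minimum of min_i(a_i + i · x_0).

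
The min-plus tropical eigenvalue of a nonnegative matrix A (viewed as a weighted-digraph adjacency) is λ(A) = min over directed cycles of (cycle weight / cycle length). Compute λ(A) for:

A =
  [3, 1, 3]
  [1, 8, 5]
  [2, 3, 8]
λ(A) = 1

Enumerate directed cycles and compute their means (weight / length). Sample:
  cycle 0 → 0: weight = 3, length = 1, mean = 3/1 ≈ 3.000
  cycle 1 → 1: weight = 8, length = 1, mean = 8/1 ≈ 8.000
  cycle 2 → 2: weight = 8, length = 1, mean = 8/1 ≈ 8.000
  cycle 0 → 1 → 0: weight = 2, length = 2, mean = 2/2 ≈ 1.000
  cycle 0 → 2 → 0: weight = 5, length = 2, mean = 5/2 ≈ 2.500
  cycle 1 → 0 → 1: weight = 2, length = 2, mean = 2/2 ≈ 1.000
Minimum mean = 1.000, attained e.g. along the cycle 0 → 1 → 0 with weight 2 and length 2. So λ(A) = 2/2 = 1.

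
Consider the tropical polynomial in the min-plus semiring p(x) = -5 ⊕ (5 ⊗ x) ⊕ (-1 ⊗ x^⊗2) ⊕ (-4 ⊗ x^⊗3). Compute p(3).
p(3) = -5

A tropical monomial a ⊗ x^⊗i evaluates to a + i · x. Evaluating each term at x = 3:
  Term 0 contributes -5 + 0 · 3 = -5
  Term 1 contributes 5 + 1 · 3 = 8
  Term 2 contributes -1 + 2 · 3 = 5
  Term 3 contributes -4 + 3 · 3 = 5
p(3) = ⊕ of these = min[-5, 8, 5, 5] = -5.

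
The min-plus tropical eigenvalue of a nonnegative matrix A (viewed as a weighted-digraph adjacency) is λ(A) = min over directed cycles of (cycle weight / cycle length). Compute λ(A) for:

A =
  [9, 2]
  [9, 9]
λ(A) = 11/2

Enumerate directed cycles and compute their means (weight / length). Sample:
  cycle 0 → 0: weight = 9, length = 1, mean = 9/1 ≈ 9.000
  cycle 1 → 1: weight = 9, length = 1, mean = 9/1 ≈ 9.000
  cycle 0 → 1 → 0: weight = 11, length = 2, mean = 11/2 ≈ 5.500
  cycle 1 → 0 → 1: weight = 11, length = 2, mean = 11/2 ≈ 5.500
Minimum mean = 5.500, attained e.g. along the cycle 0 → 1 → 0 with weight 11 and length 2. So λ(A) = 11/2 = 11/2.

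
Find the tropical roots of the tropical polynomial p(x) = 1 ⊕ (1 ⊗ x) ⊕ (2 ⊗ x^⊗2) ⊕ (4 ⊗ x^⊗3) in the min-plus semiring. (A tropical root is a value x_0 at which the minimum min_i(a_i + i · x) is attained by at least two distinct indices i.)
Roots: {-2, -1, 0}

Each tropical root is a break point of the lower envelope of the lines y = a_i + i · x (there are 4 lines, with slopes 0, 1, ..., 3). Only the lines that attain the minimum somewhere contribute to roots; other lines are dominated. Here the surviving (envelope) indices are i = 3, i = 2, i = 1, i = 0.
Intersections between consecutive envelope lines give the roots: for adjacent envelope indices i < j the intersection is x = (a_i − a_j) / (j − i). Reading off the sorted break points: {-2, -1, 0}.
Verification: at each break x_0, at least two indices attain the minimum of min_i(a_i + i · x_0).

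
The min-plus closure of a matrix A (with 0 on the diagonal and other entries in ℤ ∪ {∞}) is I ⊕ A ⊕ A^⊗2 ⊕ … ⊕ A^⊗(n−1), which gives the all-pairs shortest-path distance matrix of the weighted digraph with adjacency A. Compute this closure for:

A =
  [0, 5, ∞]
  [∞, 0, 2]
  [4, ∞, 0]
Closure =
  [0, 5, 7]
  [6, 0, 2]
  [4, 9, 0]

This is the Floyd-Warshall all-pairs shortest-path computation. For each intermediate vertex k = 0, 1, …, 2, update dist[i][j] ← min(dist[i][j], dist[i][k] + dist[k][j]). The final matrix gives, for each (i, j), the minimum total weight of any directed path from i to j (possibly empty when i = j).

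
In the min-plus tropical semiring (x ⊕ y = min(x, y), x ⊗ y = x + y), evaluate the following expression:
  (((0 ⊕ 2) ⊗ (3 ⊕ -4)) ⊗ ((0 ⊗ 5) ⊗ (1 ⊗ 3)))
(((0 ⊕ 2) ⊗ (3 ⊕ -4)) ⊗ ((0 ⊗ 5) ⊗ (1 ⊗ 3))) = 5

Expand innermost to outermost. Recall ⊕ takes the minimum of its arguments and ⊗ takes their sum. Working out the expression (((0 ⊕ 2) ⊗ (3 ⊕ -4)) ⊗ ((0 ⊗ 5) ⊗ (1 ⊗ 3))) gives 5.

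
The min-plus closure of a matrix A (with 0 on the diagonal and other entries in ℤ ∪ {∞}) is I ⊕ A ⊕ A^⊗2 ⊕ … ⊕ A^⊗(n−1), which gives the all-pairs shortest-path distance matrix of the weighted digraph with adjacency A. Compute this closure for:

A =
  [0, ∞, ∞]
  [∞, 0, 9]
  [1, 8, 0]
Closure =
  [0, ∞, ∞]
  [10, 0, 9]
  [1, 8, 0]

This is the Floyd-Warshall all-pairs shortest-path computation. For each intermediate vertex k = 0, 1, …, 2, update dist[i][j] ← min(dist[i][j], dist[i][k] + dist[k][j]). The final matrix gives, for each (i, j), the minimum total weight of any directed path from i to j (possibly empty when i = j).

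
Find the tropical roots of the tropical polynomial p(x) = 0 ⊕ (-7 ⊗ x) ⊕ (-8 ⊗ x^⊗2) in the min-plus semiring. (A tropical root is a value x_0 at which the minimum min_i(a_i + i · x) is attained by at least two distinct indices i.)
Roots: {1, 7}

Each tropical root is a break point of the lower envelope of the lines y = a_i + i · x (there are 3 lines, with slopes 0, 1, ..., 2). Only the lines that attain the minimum somewhere contribute to roots; other lines are dominated. Here the surviving (envelope) indices are i = 2, i = 1, i = 0.
Intersections between consecutive envelope lines give the roots: for adjacent envelope indices i < j the intersection is x = (a_i − a_j) / (j − i). Reading off the sorted break points: {1, 7}.
Verification: at each break x_0, at least two indices attain the minimum of min_i(a_i + i · x_0).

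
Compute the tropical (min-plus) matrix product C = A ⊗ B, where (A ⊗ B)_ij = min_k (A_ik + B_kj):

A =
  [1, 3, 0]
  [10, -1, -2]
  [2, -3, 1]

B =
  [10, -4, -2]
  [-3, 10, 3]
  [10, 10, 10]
A ⊗ B =
  [0, -3, -1]
  [-4, 6, 2]
  [-6, -2, 0]

Apply the min-plus product entry-by-entry:
  C[0][0] = min over k of (A[0][0] + B[0][0] = 1 + 10 = 11, A[0][1] + B[1][0] = 3 + -3 = 0, A[0][2] + B[2][0] = 0 + 10 = 10) = 0 (attained at k = 1)
  C[0][1] = min over k of (A[0][0] + B[0][1] = 1 + -4 = -3, A[0][1] + B[1][1] = 3 + 10 = 13, A[0][2] + B[2][1] = 0 + 10 = 10) = -3 (attained at k = 0)
  C[0][2] = min over k of (A[0][0] + B[0][2] = 1 + -2 = -1, A[0][1] + B[1][2] = 3 + 3 = 6, A[0][2] + B[2][2] = 0 + 10 = 10) = -1 (attained at k = 0)
  C[1][0] = min over k of (A[1][0] + B[0][0] = 10 + 10 = 20, A[1][1] + B[1][0] = -1 + -3 = -4, A[1][2] + B[2][0] = -2 + 10 = 8) = -4 (attained at k = 1)
  C[1][1] = min over k of (A[1][0] + B[0][1] = 10 + -4 = 6, A[1][1] + B[1][1] = -1 + 10 = 9, A[1][2] + B[2][1] = -2 + 10 = 8) = 6 (attained at k = 0)
  C[1][2] = min over k of (A[1][0] + B[0][2] = 10 + -2 = 8, A[1][1] + B[1][2] = -1 + 3 = 2, A[1][2] + B[2][2] = -2 + 10 = 8) = 2 (attained at k = 1)
  C[2][0] = min over k of (A[2][0] + B[0][0] = 2 + 10 = 12, A[2][1] + B[1][0] = -3 + -3 = -6, A[2][2] + B[2][0] = 1 + 10 = 11) = -6 (attained at k = 1)
  C[2][1] = min over k of (A[2][0] + B[0][1] = 2 + -4 = -2, A[2][1] + B[1][1] = -3 + 10 = 7, A[2][2] + B[2][1] = 1 + 10 = 11) = -2 (attained at k = 0)
  C[2][2] = min over k of (A[2][0] + B[0][2] = 2 + -2 = 0, A[2][1] + B[1][2] = -3 + 3 = 0, A[2][2] + B[2][2] = 1 + 10 = 11) = 0 (attained at k = 0)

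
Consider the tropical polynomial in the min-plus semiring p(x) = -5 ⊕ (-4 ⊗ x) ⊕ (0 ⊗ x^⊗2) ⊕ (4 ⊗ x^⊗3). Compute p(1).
p(1) = -5

A tropical monomial a ⊗ x^⊗i evaluates to a + i · x. Evaluating each term at x = 1:
  Term 0 contributes -5 + 0 · 1 = -5
  Term 1 contributes -4 + 1 · 1 = -3
  Term 2 contributes 0 + 2 · 1 = 2
  Term 3 contributes 4 + 3 · 1 = 7
p(1) = ⊕ of these = min[-5, -3, 2, 7] = -5.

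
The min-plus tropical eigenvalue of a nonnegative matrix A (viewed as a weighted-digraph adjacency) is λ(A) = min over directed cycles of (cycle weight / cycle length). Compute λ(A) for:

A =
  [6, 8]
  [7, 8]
λ(A) = 6

Enumerate directed cycles and compute their means (weight / length). Sample:
  cycle 0 → 0: weight = 6, length = 1, mean = 6/1 ≈ 6.000
  cycle 1 → 1: weight = 8, length = 1, mean = 8/1 ≈ 8.000
  cycle 0 → 1 → 0: weight = 15, length = 2, mean = 15/2 ≈ 7.500
  cycle 1 → 0 → 1: weight = 15, length = 2, mean = 15/2 ≈ 7.500
Minimum mean = 6.000, attained e.g. along the cycle 0 → 0 with weight 6 and length 1. So λ(A) = 6/1 = 6.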